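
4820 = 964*5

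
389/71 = 5 + 34/71 ≈ 5.48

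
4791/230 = 20 + 191/230 ≈ 20.83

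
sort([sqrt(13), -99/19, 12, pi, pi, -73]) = [-73, -99/19, pi, pi, sqrt(13), 12]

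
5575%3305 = 2270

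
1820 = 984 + 836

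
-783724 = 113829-897553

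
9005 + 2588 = 11593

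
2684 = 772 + 1912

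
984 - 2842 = -1858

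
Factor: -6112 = -1*2^5*191^1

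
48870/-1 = -48870 = -48870.00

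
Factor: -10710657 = -1 * 3^3 * 29^1 * 13679^1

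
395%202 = 193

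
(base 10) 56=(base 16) 38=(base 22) 2c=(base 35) 1l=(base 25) 26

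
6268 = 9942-3674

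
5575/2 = 2787 + 1/2 = 2787.50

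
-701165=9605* (-73)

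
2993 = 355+2638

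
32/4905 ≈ 0.00652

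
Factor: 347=347^1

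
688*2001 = 1376688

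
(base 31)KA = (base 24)126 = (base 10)630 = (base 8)1166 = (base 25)105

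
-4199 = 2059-6258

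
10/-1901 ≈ -0.00526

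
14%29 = 14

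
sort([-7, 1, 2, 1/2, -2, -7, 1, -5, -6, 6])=[-7, -7, -6, -5, -2, 1/2, 1, 1, 2, 6]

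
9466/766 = 12 + 137/383 ≈ 12.36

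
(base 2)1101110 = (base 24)4e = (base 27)42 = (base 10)110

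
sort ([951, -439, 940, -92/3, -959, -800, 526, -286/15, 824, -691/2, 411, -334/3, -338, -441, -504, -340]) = [-959, -800, -504, -441, -439, -691/2, -340, -338, -334/3, -92/3, -286/15, 411, 526, 824, 940, 951]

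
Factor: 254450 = 2^1*5^2*7^1*727^1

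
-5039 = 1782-6821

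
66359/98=677 + 13/98 ≈ 677.13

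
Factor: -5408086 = -1*2^1*2704043^1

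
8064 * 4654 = 37529856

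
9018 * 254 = 2290572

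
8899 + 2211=11110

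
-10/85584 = -5/42792 ≈ -0.000117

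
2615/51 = 51 + 14/51≈51.27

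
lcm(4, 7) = 28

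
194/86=2 + 11/43 ≈ 2.26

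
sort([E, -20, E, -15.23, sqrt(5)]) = [-20, -15.23, sqrt(5), E, E]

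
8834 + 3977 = 12811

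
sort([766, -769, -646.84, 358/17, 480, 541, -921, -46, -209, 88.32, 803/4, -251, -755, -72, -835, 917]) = [-921, -835, -769, -755, -646.84, -251, -209, -72, -46, 358/17, 88.32, 803/4, 480, 541, 766, 917]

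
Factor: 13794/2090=3^1 * 5^(-1) * 11^1=33/5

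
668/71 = 9 + 29/71 ≈ 9.41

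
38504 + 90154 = 128658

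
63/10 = 6 + 3/10 = 6.30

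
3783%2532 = 1251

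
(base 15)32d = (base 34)l4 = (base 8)1316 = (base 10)718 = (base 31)n5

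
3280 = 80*41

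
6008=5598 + 410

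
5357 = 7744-2387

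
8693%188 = 45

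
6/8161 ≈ 0.000735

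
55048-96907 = -41859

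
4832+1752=6584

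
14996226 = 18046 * 831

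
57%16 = 9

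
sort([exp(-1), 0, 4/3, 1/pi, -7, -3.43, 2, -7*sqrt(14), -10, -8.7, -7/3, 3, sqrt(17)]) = [-7*sqrt(14), -10, -8.7, -7, -3.43, -7/3, 0, 1/pi, exp(-1), 4/3, 2, 3, sqrt(17)]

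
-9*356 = -3204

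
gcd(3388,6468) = 308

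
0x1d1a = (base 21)gig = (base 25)bn0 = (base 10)7450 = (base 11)5663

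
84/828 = 7/69 ≈ 0.101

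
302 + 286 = 588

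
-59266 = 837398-896664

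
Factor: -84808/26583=-1*2^3*3^(-1)*8861^(-1)*10601^1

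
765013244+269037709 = 1034050953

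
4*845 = 3380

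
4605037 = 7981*577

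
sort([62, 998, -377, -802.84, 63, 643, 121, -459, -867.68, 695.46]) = [-867.68, -802.84, -459, -377, 62, 63, 121, 643, 695.46, 998]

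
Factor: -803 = -1 * 11^1 * 73^1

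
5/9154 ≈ 0.000546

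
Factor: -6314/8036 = -1*2^ (-1)*7^ (-1)*11^1 = -11/14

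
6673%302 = 29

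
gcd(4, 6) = 2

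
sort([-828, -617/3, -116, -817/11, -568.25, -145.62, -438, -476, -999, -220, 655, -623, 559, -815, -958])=[-999, -958, -828, -815, -623, -568.25, -476, -438, -220, -617/3, -145.62, -116, -817/11, 559, 655]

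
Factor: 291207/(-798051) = -1 * 7^3 * 29^(-1) * 283^1 * 9173^(-1) = -97069/266017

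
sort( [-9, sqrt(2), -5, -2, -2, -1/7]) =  [-9, -5, -2, -2, -1/7, sqrt(2)]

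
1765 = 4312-2547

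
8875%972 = 127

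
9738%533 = 144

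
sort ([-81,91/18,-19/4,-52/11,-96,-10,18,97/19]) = [-96,-81,-10,-19/4,-52/11,91/18,97/19,18]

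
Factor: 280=2^3*5^1*7^1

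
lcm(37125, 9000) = 297000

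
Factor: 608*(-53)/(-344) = 2^2*19^1*43^(-1)*53^1 = 4028/43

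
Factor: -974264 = -1*2^3*193^1*631^1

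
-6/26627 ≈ -0.000225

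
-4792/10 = -479 - 1/5 = -479.20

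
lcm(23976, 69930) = 839160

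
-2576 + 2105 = -471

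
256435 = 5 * 51287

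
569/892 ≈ 0.638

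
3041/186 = 16 + 65/186≈16.35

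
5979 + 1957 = 7936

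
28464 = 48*593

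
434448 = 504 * 862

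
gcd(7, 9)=1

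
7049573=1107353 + 5942220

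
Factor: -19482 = -1*2^1*3^1*17^1*191^1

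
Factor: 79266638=2^1 * 11^1 * 1381^1 * 2609^1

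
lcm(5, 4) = 20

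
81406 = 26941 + 54465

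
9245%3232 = 2781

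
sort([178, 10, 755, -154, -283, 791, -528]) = [-528, -283, -154, 10, 178, 755, 791]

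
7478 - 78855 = -71377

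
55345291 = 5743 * 9637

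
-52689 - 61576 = -114265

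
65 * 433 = 28145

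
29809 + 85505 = 115314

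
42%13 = 3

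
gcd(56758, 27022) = 118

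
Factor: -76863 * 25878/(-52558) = 3^2 * 11^(-1) * 19^1 * 227^1 * 2389^(-1) * 25621^1 = 994530357/26279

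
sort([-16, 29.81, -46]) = [-46, -16, 29.81]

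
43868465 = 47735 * 919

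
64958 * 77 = 5001766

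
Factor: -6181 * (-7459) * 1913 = 7^1 * 883^1 * 1913^1 * 7459^1 = 88197103127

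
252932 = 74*3418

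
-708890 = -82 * 8645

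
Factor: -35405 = -1*5^1*73^1*97^1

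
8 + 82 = 90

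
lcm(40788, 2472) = 81576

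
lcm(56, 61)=3416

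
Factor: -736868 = -1*2^2*11^1*16747^1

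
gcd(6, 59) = 1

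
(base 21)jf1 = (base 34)7hp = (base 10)8695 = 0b10000111110111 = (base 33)7wg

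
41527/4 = 10381 + 3/4 = 10381.75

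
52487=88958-36471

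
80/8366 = 40/4183 ≈ 0.00956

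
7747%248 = 59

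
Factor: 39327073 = 39327073^1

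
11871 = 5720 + 6151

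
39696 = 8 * 4962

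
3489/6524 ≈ 0.535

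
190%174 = 16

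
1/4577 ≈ 0.000218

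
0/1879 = 0 = 0.00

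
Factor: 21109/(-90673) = -1 * 19^1 * 101^1 * 8243^(-1) = -1919/8243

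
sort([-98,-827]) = [-827,-98]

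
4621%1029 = 505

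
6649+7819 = 14468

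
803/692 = 1 + 111/692 ≈ 1.16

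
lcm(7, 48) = 336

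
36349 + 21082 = 57431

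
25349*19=481631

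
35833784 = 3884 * 9226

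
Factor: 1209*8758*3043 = 2^1*3^1*13^1*17^1*29^1*31^1*151^1*179^1 = 32220568146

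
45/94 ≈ 0.479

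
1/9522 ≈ 0.000105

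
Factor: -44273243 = -1 * 7^1 * 1217^1 * 5197^1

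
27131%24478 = 2653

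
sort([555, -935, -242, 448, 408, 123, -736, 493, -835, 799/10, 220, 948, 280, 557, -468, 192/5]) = [-935, -835, -736, -468, -242, 192/5, 799/10, 123, 220, 280, 408, 448, 493, 555, 557, 948]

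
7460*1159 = 8646140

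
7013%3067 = 879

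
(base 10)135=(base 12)b3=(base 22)63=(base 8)207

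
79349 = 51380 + 27969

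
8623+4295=12918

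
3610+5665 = 9275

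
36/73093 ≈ 0.000493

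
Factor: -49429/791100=-1*2^(-2)*3^(-3)*5^(-2)*293^(-1)*49429^1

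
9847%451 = 376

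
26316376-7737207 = 18579169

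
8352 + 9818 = 18170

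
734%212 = 98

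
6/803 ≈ 0.00747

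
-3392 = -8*424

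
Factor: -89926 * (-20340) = 2^3 * 3^2 * 5^1 * 113^1 * 44963^1 = 1829094840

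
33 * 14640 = 483120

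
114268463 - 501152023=-386883560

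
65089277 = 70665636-5576359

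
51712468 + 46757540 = 98470008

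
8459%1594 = 489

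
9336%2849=789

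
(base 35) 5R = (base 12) 14A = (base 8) 312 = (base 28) 76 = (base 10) 202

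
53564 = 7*7652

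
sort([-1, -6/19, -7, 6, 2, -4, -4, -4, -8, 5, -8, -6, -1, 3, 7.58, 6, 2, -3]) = [-8, -8, -7, -6, -4, -4, -4, -3, -1, -1, -6/19, 2, 2, 3, 5, 6, 6, 7.58]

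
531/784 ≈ 0.677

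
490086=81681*6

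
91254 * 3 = 273762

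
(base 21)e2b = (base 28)7qb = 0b1100001010011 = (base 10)6227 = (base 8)14123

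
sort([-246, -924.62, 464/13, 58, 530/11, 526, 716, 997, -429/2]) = [-924.62, -246, -429/2, 464/13, 530/11, 58, 526, 716, 997]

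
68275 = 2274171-2205896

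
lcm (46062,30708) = 92124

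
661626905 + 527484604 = 1189111509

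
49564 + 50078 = 99642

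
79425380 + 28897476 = 108322856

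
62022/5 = 12404 + 2/5 = 12404.40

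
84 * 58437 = 4908708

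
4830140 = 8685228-3855088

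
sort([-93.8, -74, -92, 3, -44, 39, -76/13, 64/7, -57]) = [-93.8, -92, -74, -57, -44, -76/13, 3, 64/7, 39]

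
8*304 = 2432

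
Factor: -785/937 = -1*5^1*157^1*937^(-1)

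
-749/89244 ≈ -0.00839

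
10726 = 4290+6436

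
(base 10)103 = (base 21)4j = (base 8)147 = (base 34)31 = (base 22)4f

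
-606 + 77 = -529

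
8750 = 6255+2495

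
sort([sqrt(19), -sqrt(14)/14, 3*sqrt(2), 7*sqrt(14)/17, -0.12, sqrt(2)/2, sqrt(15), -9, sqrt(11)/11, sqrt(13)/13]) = [-9, -sqrt(14)/14, -0.12, sqrt(13)/13, sqrt(11)/11, sqrt(2)/2, 7*sqrt(14)/17, sqrt(15), 3*sqrt(2), sqrt(19)]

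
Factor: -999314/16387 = -1*2^1*7^(-1)*47^1*2341^(-1)*10631^1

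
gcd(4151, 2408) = 7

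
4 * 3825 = 15300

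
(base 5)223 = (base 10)63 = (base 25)2d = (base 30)23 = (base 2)111111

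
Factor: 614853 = 3^2*53^1*1289^1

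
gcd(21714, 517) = 517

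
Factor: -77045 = -1*5^1*19^1*811^1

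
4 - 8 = -4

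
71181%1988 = 1601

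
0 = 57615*0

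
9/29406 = 3/9802 ≈ 0.000306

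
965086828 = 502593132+462493696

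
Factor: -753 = -1 * 3^1 * 251^1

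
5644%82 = 68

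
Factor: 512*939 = 2^9*3^1*313^1 = 480768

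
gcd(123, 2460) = 123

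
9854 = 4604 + 5250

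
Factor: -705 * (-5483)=3^1 * 5^1 * 47^1 * 5483^1=3865515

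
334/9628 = 167/4814 ≈ 0.0347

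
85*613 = 52105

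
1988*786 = 1562568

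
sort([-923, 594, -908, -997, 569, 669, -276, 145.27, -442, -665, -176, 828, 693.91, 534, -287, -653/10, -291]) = [-997, -923, -908, -665, -442, -291, -287, -276, -176, -653/10, 145.27, 534, 569, 594, 669, 693.91, 828]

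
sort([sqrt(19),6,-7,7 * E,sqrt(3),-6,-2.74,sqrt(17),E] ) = [-7,-6,-2.74,sqrt(3),E,sqrt(17),sqrt(19),6,7 * E] 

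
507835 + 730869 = 1238704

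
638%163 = 149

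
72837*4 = 291348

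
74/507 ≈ 0.146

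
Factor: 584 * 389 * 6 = 2^4 * 3^1 * 73^1 * 389^1 = 1363056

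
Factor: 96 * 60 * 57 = 2^7 * 3^3 * 5^1 * 19^1 = 328320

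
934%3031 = 934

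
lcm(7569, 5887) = 52983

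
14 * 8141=113974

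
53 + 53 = 106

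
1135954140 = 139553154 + 996400986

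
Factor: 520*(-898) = -1*2^4*5^1*13^1*449^1 = -466960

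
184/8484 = 46/2121 ≈ 0.0217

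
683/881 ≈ 0.775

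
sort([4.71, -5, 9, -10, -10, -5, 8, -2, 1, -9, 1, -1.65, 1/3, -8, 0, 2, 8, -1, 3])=[-10, -10, -9, -8, -5, -5, -2, -1.65, -1, 0, 1/3, 1, 1, 2, 3, 4.71, 8, 8, 9]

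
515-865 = -350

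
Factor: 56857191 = 3^1*18952397^1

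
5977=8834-2857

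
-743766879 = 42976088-786742967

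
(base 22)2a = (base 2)110110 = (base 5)204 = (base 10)54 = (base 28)1q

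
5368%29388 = 5368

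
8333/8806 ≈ 0.946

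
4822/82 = 2411/41 ≈ 58.80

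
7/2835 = 1/405 ≈ 0.00247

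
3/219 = 1/73 ≈ 0.0137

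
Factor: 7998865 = 5^1*7^1*228539^1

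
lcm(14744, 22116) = 44232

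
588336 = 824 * 714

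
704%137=19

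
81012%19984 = 1076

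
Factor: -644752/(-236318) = 2^3 * 59^1 * 173^(-1) = 472/173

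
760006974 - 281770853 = 478236121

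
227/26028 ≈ 0.00872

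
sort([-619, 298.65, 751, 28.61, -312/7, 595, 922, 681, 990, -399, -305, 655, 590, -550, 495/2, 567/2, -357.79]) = [-619, -550, -399, -357.79, -305, -312/7, 28.61, 495/2, 567/2, 298.65, 590, 595, 655, 681, 751, 922, 990]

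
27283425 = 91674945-64391520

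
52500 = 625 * 84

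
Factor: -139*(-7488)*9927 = 2^6*3^4*13^1*139^1*1103^1 = 10332339264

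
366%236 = 130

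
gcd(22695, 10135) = 5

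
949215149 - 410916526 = 538298623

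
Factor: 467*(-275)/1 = -1*5^2*11^1*467^1 = -128425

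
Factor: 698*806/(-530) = -1*2^1*5^(-1)*13^1*31^1*53^(-1)*349^1 = -281294/265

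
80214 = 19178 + 61036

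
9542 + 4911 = 14453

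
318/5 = 63 + 3/5 = 63.60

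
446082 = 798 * 559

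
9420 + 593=10013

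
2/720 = 1/360 ≈ 0.00278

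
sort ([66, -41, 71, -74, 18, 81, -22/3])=[-74, -41, -22/3, 18, 66, 71, 81]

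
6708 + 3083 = 9791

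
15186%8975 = 6211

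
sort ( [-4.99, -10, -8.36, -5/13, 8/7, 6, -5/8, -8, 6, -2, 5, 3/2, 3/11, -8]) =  [-10, -8.36, -8, -8, -4.99, -2, -5/8, -5/13, 3/11, 8/7, 3/2, 5, 6, 6]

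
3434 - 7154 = -3720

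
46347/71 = 652 + 55/71 ≈ 652.77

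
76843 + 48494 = 125337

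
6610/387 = 17 + 31/387 ≈ 17.08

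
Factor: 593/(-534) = -1*2^(-1)*3^(-1)*89^(-1)*593^1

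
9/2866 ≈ 0.00314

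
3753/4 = 938 + 1/4 = 938.25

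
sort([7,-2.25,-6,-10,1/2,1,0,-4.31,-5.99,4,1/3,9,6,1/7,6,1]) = [-10,-6,-5.99,-4.31,-2.25,0,1/7,1/3,1/2,1,1,4,6,6,7,9]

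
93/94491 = 31/31497 ≈ 0.000984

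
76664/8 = 9583 = 9583.00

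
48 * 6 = 288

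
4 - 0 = 4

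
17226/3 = 5742 = 5742.00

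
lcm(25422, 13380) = 254220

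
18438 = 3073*6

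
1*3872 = 3872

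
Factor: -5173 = -1 * 7^1 * 739^1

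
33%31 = 2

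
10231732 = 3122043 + 7109689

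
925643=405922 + 519721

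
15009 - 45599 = -30590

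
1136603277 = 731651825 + 404951452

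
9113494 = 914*9971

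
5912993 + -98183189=-92270196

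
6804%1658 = 172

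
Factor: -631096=-1 * 2^3 * 78887^1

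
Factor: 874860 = 2^2 * 3^1 * 5^1 * 7^1 * 2083^1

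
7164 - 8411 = -1247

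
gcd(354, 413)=59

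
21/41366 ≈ 0.000508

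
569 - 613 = -44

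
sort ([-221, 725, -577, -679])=[-679, -577, -221, 725]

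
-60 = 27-87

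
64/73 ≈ 0.877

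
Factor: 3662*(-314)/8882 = -1*2^1*157^1*1831^1*4441^(-1) = -574934/4441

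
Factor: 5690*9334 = 2^2*5^1*13^1*359^1*569^1 = 53110460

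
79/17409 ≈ 0.00454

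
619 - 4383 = -3764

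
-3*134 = -402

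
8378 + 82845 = 91223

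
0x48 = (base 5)242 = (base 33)26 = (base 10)72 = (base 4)1020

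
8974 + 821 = 9795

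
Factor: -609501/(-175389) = 17^1 * 37^1 * 181^(-1) = 629/181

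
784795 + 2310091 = 3094886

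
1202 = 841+361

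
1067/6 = 177 + 5/6 ≈ 177.83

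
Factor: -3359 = -1*3359^1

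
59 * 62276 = 3674284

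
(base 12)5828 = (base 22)k6c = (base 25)fho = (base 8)23140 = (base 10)9824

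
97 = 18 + 79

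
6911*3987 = 27554157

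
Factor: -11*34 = -1*2^1*11^1*17^1 = -374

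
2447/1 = 2447 = 2447.00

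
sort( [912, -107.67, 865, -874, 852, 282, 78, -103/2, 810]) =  [-874, -107.67, -103/2, 78, 282, 810, 852, 865, 912]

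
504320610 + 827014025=1331334635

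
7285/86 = 84+61/86≈84.71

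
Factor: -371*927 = -1*3^2*7^1*53^1*103^1 = -343917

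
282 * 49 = 13818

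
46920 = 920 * 51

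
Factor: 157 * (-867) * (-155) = 3^1 * 5^1 * 17^2 * 31^1 * 157^1 = 21098445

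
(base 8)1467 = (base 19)256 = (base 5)11243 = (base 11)689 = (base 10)823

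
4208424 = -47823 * (-88)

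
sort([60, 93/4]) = [93/4, 60]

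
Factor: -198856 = -1*2^3*7^1*53^1*67^1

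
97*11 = 1067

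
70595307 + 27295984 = 97891291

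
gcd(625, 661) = 1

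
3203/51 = 62 + 41/51 ≈ 62.80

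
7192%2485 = 2222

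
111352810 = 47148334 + 64204476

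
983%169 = 138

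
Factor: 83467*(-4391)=-1*19^1*23^1*191^1*4391^1=-366503597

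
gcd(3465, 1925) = 385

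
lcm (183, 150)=9150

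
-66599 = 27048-93647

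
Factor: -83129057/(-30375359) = 7^(-1) * 11^2 * 687017^1 * 4339337^(-1)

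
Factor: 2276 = 2^2 * 569^1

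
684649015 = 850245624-165596609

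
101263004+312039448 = 413302452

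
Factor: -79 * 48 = -1 * 2^4 * 3^1 * 79^1 = -3792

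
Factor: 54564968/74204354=2^2 * 7^(-1) * 73^(-1) * 421^1 * 953^1 * 4271^(-1)=1604852/2182481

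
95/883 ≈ 0.108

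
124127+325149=449276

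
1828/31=58 + 30/31 ≈ 58.97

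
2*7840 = 15680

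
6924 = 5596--1328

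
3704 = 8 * 463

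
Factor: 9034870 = 2^1 * 5^1 * 13^1 * 69499^1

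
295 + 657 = 952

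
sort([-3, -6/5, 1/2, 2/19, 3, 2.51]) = [-3, -6/5, 2/19, 1/2, 2.51, 3]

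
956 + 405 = 1361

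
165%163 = 2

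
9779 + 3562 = 13341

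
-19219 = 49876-69095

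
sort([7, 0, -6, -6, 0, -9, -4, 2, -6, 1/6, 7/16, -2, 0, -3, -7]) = [-9, -7, -6, -6, -6, -4, -3, -2, 0, 0, 0, 1/6, 7/16, 2, 7]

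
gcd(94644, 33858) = 198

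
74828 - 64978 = 9850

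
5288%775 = 638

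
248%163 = 85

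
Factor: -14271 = -1*3^1*67^1*71^1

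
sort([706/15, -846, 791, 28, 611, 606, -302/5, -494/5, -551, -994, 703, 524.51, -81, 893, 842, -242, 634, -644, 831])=[-994, -846, -644, -551, -242, -494/5, -81, -302/5, 28, 706/15, 524.51, 606, 611, 634, 703, 791, 831, 842, 893]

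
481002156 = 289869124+191133032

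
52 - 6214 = -6162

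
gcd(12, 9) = 3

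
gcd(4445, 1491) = 7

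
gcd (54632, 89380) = 4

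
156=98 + 58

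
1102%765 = 337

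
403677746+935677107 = 1339354853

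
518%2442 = 518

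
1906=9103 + -7197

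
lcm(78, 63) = 1638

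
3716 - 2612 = 1104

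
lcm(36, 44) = 396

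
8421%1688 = 1669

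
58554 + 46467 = 105021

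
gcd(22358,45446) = 2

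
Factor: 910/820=2^(-1) * 7^1 * 13^1 * 41^(-1)=91/82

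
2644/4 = 661 = 661.00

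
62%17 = 11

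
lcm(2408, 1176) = 50568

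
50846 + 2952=53798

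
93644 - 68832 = 24812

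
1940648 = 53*36616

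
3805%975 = 880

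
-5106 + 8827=3721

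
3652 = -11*(-332)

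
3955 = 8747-4792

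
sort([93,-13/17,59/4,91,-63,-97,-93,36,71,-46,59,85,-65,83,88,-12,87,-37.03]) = [-97,-93,-65,-63,-46,-37.03,-12,-13/17,59/4,36,59,71,83,85,87,88,91,93]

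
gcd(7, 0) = 7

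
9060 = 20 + 9040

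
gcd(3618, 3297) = 3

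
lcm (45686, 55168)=2923904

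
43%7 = 1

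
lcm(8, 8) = 8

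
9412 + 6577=15989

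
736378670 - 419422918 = 316955752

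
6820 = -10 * (-682)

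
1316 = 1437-121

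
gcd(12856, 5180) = 4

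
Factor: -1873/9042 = -1*2^(-1)*3^(-1)*11^(-1)*137^(-1)*1873^1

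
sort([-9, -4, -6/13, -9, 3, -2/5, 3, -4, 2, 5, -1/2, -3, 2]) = [-9, -9, -4, -4, -3, -1/2, -6/13, -2/5, 2, 2, 3, 3, 5]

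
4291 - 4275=16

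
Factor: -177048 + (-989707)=-1 * 5^1 * 229^1 * 1019^1=-1166755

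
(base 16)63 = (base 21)4f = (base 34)2v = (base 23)47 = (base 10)99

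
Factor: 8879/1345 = 5^(-1) * 13^1 * 269^(-1) * 683^1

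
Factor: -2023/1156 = -1*2^(-2)*7^1 = -7/4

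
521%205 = 111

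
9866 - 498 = 9368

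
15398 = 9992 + 5406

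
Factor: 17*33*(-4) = -1*2^2*3^1*11^1*17^1 = -2244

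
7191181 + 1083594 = 8274775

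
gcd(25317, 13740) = 3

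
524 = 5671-5147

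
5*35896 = 179480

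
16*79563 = 1273008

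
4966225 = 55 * 90295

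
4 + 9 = 13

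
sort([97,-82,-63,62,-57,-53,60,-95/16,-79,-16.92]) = [-82,-79,-63,-57,-53,-16.92,-95/16,60,62,97]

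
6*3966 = 23796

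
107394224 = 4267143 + 103127081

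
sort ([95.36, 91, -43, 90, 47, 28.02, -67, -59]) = [-67, -59, -43, 28.02, 47, 90, 91, 95.36]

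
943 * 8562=8073966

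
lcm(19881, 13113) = 616311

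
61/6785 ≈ 0.00899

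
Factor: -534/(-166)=3^1 * 83^(-1) * 89^1=267/83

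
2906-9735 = -6829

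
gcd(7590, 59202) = 1518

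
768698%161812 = 121450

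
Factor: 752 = 2^4 * 47^1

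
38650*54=2087100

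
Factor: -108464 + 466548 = 2^2*89521^1 = 358084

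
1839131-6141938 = -4302807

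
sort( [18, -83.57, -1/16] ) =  [-83.57, -1/16, 18] 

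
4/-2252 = -1/563 ≈ -0.00178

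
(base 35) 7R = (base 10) 272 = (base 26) AC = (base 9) 332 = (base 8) 420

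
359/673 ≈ 0.533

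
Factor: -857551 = -1*857551^1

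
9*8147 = 73323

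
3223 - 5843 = -2620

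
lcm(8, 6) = 24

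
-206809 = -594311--387502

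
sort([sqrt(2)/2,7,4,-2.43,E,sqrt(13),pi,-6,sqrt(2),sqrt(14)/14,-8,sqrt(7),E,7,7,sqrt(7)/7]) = [-8,-6,-2.43,sqrt(14)/14,sqrt(7)/7,sqrt(2)/2,sqrt(2),sqrt(7),E,E,pi,sqrt(13),4,7,7,7]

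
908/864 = 1 + 11/216 ≈ 1.05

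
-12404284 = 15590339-27994623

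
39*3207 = 125073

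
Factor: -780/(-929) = 2^2*3^1*5^1*13^1*929^(-1)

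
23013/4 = 5753 + 1/4 = 5753.25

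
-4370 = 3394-7764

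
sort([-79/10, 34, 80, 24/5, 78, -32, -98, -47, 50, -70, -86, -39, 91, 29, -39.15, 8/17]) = [-98, -86, -70, -47, -39.15, -39, -32, -79/10, 8/17, 24/5, 29, 34, 50, 78, 80, 91]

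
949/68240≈0.0139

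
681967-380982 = 300985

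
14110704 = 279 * 50576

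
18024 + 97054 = 115078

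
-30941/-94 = 329 + 15/94 ≈ 329.16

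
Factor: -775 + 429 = -1 * 2^1 * 173^1 = -346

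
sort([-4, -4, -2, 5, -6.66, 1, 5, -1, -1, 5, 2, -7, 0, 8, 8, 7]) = [-7, -6.66, -4, -4, -2, -1, -1, 0, 1, 2, 5, 5, 5, 7, 8, 8]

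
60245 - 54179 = 6066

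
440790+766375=1207165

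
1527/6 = 254 + 1/2 = 254.50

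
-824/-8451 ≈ 0.0975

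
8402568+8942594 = 17345162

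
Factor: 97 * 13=13^1 * 97^1=1261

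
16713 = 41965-25252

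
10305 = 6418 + 3887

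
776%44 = 28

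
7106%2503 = 2100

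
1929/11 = 175 + 4/11 ≈ 175.36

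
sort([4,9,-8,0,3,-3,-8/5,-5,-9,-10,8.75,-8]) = [-10,-9,-8,-8,-5,-3,-8/5,0,3,4,8.75,9]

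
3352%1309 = 734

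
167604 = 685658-518054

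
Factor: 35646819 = 3^1 * 13^1 * 914021^1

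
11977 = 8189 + 3788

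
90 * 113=10170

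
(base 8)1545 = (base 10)869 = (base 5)11434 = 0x365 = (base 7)2351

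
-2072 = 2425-4497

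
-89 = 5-94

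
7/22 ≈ 0.318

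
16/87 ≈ 0.184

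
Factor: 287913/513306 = 2^(-1)*3^(-1)*28517^(-1)*95971^1 = 95971/171102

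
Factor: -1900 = -1*2^2*5^2*19^1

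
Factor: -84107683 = -1*11^1*7646153^1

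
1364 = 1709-345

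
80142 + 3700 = 83842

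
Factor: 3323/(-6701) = -1 * 3323^1 * 6701^(-1)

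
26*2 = 52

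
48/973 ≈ 0.0493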